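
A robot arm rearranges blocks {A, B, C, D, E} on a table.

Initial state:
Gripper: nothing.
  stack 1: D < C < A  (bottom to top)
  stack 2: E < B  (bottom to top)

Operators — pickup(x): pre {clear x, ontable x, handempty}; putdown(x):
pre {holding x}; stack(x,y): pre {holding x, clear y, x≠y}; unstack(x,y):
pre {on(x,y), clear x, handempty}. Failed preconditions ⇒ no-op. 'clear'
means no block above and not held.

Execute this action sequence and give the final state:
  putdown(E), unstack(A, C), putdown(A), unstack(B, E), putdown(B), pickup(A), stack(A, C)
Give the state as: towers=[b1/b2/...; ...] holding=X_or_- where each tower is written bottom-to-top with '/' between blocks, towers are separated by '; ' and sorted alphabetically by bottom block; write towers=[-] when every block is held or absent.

step 1 (putdown(E)) [no-op]: towers=[D/C/A; E/B] holding=-
step 2 (unstack(A, C)): towers=[D/C; E/B] holding=A
step 3 (putdown(A)): towers=[A; D/C; E/B] holding=-
step 4 (unstack(B, E)): towers=[A; D/C; E] holding=B
step 5 (putdown(B)): towers=[A; B; D/C; E] holding=-
step 6 (pickup(A)): towers=[B; D/C; E] holding=A
step 7 (stack(A, C)): towers=[B; D/C/A; E] holding=-

towers=[B; D/C/A; E] holding=-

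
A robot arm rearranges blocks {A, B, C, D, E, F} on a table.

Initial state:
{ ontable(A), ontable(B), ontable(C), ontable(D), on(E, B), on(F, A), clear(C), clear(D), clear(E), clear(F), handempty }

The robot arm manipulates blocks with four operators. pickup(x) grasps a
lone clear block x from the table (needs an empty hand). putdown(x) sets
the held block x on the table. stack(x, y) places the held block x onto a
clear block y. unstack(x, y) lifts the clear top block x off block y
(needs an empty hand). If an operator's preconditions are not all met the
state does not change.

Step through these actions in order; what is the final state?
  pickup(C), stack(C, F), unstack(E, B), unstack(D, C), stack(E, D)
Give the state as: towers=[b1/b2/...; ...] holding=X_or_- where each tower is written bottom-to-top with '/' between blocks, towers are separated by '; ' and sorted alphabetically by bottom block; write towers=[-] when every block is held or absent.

step 1 (pickup(C)): towers=[A/F; B/E; D] holding=C
step 2 (stack(C, F)): towers=[A/F/C; B/E; D] holding=-
step 3 (unstack(E, B)): towers=[A/F/C; B; D] holding=E
step 4 (unstack(D, C)) [no-op]: towers=[A/F/C; B; D] holding=E
step 5 (stack(E, D)): towers=[A/F/C; B; D/E] holding=-

towers=[A/F/C; B; D/E] holding=-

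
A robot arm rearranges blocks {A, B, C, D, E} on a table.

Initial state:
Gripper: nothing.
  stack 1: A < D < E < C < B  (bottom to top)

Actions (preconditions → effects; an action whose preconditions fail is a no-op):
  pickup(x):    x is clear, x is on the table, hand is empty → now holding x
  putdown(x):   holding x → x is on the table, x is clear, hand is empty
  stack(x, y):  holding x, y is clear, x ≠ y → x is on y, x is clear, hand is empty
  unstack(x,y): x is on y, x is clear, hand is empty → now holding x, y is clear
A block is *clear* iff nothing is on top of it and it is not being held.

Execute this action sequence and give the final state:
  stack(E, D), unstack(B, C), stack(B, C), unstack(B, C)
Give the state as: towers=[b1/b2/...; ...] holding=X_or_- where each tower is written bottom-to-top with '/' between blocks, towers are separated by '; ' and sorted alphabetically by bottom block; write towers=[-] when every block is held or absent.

towers=[A/D/E/C] holding=B

step 1 (stack(E, D)) [no-op]: towers=[A/D/E/C/B] holding=-
step 2 (unstack(B, C)): towers=[A/D/E/C] holding=B
step 3 (stack(B, C)): towers=[A/D/E/C/B] holding=-
step 4 (unstack(B, C)): towers=[A/D/E/C] holding=B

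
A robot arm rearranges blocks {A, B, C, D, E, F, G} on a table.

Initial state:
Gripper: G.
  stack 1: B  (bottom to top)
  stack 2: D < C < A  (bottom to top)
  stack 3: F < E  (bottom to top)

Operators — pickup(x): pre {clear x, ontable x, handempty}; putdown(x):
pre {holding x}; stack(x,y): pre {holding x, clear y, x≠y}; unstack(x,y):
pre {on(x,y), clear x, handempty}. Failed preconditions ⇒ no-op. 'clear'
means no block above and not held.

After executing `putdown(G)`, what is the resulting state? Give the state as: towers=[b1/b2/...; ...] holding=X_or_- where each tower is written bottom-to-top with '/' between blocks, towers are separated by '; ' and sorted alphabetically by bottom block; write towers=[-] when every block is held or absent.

before: towers=[B; D/C/A; F/E] holding=G
pre[putdown(G)]: holding(G) yes
all met → apply putdown(G)
after:  towers=[B; D/C/A; F/E; G] holding=-

towers=[B; D/C/A; F/E; G] holding=-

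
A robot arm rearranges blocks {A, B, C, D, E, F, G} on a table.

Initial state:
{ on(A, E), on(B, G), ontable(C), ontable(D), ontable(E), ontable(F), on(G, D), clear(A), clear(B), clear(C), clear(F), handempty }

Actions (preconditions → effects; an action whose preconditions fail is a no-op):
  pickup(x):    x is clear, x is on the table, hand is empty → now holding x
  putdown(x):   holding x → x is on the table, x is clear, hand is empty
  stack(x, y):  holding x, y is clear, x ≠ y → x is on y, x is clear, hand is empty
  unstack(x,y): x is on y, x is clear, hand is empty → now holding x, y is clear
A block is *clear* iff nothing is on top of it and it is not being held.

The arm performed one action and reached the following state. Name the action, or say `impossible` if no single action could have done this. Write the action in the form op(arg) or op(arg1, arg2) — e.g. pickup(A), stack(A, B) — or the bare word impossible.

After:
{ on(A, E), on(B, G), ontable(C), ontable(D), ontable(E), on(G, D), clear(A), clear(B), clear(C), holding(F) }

target: towers=[C; D/G/B; E/A] holding=F
     unstack(B, G) → towers=[C; D/G; E/A; F] holding=B
         pickup(F) → towers=[C; D/G/B; E/A] holding=F  ← match
     unstack(A, E) → towers=[C; D/G/B; E; F] holding=A
         pickup(C) → towers=[D/G/B; E/A; F] holding=C

pickup(F)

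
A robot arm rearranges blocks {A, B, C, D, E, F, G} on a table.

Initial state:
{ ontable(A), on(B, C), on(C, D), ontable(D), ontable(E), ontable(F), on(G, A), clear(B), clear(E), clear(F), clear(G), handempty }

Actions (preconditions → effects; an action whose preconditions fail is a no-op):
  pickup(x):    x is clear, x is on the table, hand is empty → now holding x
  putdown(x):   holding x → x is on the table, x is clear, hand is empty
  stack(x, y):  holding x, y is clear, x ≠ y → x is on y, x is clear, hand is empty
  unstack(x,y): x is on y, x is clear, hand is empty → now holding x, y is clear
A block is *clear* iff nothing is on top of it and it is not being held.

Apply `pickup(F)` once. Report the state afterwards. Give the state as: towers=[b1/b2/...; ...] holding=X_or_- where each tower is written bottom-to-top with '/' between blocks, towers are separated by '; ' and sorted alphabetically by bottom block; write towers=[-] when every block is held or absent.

towers=[A/G; D/C/B; E] holding=F

before: towers=[A/G; D/C/B; E; F] holding=-
pre[pickup(F)]: clear(F) ok, ontable(F) ok, handempty ok
all met → apply pickup(F)
after:  towers=[A/G; D/C/B; E] holding=F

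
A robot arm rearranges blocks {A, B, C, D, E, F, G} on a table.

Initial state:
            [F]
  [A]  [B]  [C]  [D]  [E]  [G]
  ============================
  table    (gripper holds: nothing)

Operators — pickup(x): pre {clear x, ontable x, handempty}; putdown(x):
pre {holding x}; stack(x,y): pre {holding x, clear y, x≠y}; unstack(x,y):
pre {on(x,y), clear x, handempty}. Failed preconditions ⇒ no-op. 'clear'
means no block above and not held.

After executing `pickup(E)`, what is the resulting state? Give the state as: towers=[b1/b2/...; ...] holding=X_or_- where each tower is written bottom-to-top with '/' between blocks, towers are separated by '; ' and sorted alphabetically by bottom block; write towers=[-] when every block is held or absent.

before: towers=[A; B; C/F; D; E; G] holding=-
pre[pickup(E)]: clear(E) ✓, ontable(E) ✓, handempty ✓
all met → apply pickup(E)
after:  towers=[A; B; C/F; D; G] holding=E

towers=[A; B; C/F; D; G] holding=E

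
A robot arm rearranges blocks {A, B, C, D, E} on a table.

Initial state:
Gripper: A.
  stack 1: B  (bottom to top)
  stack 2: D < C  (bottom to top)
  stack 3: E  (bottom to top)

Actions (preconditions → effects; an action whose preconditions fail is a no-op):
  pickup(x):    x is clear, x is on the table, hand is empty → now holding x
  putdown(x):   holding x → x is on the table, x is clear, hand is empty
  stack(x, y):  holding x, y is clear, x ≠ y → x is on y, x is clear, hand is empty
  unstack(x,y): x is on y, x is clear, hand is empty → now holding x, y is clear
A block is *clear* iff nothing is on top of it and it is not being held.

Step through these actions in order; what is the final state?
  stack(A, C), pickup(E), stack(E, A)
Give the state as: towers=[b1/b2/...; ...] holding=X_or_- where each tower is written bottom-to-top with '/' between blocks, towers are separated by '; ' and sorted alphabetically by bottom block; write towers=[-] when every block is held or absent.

towers=[B; D/C/A/E] holding=-

step 1 (stack(A, C)): towers=[B; D/C/A; E] holding=-
step 2 (pickup(E)): towers=[B; D/C/A] holding=E
step 3 (stack(E, A)): towers=[B; D/C/A/E] holding=-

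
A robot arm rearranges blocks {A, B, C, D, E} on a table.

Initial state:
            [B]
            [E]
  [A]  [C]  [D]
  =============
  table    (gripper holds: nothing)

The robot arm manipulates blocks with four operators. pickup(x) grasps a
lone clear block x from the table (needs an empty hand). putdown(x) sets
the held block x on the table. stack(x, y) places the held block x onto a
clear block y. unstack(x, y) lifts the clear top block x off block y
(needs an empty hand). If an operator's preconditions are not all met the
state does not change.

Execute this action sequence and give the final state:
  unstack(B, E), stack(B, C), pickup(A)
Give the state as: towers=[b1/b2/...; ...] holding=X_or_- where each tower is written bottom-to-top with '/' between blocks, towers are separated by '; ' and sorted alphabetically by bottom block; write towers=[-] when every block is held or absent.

towers=[C/B; D/E] holding=A

step 1 (unstack(B, E)): towers=[A; C; D/E] holding=B
step 2 (stack(B, C)): towers=[A; C/B; D/E] holding=-
step 3 (pickup(A)): towers=[C/B; D/E] holding=A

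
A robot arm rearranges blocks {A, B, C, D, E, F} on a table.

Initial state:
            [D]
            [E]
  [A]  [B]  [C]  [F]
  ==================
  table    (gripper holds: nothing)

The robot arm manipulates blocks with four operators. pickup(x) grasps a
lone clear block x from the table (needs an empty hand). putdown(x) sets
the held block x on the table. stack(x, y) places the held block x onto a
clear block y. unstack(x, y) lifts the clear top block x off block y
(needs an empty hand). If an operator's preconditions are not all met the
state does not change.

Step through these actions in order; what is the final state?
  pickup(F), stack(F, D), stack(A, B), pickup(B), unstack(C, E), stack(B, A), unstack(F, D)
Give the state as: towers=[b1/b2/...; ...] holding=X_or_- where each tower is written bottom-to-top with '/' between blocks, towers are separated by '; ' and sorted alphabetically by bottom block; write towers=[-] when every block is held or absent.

towers=[A/B; C/E/D] holding=F

step 1 (pickup(F)): towers=[A; B; C/E/D] holding=F
step 2 (stack(F, D)): towers=[A; B; C/E/D/F] holding=-
step 3 (stack(A, B)) [no-op]: towers=[A; B; C/E/D/F] holding=-
step 4 (pickup(B)): towers=[A; C/E/D/F] holding=B
step 5 (unstack(C, E)) [no-op]: towers=[A; C/E/D/F] holding=B
step 6 (stack(B, A)): towers=[A/B; C/E/D/F] holding=-
step 7 (unstack(F, D)): towers=[A/B; C/E/D] holding=F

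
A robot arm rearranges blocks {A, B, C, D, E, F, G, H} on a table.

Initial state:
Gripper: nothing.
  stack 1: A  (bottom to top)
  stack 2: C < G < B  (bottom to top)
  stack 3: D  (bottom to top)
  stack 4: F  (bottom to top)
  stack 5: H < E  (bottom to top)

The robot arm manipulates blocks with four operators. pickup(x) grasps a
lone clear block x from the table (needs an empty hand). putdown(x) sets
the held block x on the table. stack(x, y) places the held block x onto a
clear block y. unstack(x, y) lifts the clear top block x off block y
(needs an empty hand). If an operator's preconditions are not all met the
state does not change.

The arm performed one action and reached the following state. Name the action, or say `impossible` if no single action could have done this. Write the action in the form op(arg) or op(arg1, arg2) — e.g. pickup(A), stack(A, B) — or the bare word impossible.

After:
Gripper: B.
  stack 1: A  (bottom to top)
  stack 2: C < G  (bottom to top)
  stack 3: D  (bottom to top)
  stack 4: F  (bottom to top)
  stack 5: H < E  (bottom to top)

unstack(B, G)

target: towers=[A; C/G; D; F; H/E] holding=B
         pickup(A) → towers=[C/G/B; D; F; H/E] holding=A
     unstack(E, H) → towers=[A; C/G/B; D; F; H] holding=E
     unstack(B, G) → towers=[A; C/G; D; F; H/E] holding=B  ← match
         pickup(F) → towers=[A; C/G/B; D; H/E] holding=F
         pickup(D) → towers=[A; C/G/B; F; H/E] holding=D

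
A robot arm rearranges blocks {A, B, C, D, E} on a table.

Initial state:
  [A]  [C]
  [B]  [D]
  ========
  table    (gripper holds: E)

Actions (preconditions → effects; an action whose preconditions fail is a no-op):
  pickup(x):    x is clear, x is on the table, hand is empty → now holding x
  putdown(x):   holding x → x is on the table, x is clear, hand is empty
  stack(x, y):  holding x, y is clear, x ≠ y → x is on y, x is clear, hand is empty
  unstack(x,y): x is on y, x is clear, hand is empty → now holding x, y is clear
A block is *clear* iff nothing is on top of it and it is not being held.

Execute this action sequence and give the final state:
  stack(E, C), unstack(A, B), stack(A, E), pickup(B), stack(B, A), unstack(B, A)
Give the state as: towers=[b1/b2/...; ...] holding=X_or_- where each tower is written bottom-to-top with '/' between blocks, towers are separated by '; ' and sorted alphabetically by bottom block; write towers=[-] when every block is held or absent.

step 1 (stack(E, C)): towers=[B/A; D/C/E] holding=-
step 2 (unstack(A, B)): towers=[B; D/C/E] holding=A
step 3 (stack(A, E)): towers=[B; D/C/E/A] holding=-
step 4 (pickup(B)): towers=[D/C/E/A] holding=B
step 5 (stack(B, A)): towers=[D/C/E/A/B] holding=-
step 6 (unstack(B, A)): towers=[D/C/E/A] holding=B

towers=[D/C/E/A] holding=B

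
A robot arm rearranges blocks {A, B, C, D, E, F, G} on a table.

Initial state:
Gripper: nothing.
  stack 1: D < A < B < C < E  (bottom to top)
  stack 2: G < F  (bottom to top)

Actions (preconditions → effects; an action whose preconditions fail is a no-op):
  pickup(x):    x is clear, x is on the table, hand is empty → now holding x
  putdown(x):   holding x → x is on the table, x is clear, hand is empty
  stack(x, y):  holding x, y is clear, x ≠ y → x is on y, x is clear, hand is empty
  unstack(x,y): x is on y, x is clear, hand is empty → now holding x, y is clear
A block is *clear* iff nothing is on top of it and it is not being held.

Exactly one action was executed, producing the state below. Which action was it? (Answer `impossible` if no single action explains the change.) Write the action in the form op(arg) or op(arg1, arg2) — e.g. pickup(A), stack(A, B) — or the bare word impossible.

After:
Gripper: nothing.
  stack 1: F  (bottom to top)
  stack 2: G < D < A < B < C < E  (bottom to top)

impossible

target: towers=[F; G/D/A/B/C/E] holding=-
     unstack(F, G) → towers=[D/A/B/C/E; G] holding=F
     unstack(E, C) → towers=[D/A/B/C; G/F] holding=E
none of the 2 applicable actions match → impossible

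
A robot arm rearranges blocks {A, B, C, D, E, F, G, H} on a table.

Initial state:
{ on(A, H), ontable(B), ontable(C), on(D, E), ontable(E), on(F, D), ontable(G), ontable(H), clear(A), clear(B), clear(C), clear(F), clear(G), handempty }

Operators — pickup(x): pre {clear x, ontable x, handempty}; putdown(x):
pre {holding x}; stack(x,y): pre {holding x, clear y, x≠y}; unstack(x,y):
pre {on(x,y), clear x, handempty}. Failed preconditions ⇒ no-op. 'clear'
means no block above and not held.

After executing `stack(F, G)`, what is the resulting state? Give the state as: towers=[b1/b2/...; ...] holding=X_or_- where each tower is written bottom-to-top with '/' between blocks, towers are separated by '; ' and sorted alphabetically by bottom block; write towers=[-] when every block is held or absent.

towers=[B; C; E/D/F; G; H/A] holding=-

before: towers=[B; C; E/D/F; G; H/A] holding=-
pre[stack(F, G)]: holding(F) no, clear(G) yes, F≠G yes
holding(F) unmet → stack(F, G) is a no-op
after:  towers=[B; C; E/D/F; G; H/A] holding=-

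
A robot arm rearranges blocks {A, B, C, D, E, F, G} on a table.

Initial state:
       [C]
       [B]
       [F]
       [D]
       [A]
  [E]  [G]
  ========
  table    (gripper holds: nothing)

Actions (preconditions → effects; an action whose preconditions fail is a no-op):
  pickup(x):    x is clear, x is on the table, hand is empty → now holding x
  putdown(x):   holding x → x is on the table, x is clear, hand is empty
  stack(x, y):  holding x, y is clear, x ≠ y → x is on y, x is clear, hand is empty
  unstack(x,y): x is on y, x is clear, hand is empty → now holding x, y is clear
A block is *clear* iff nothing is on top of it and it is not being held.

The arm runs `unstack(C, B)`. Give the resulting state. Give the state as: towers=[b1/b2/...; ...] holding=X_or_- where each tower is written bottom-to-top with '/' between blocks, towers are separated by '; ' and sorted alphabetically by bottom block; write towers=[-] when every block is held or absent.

before: towers=[E; G/A/D/F/B/C] holding=-
pre[unstack(C, B)]: on(C,B) yes, clear(C) yes, handempty yes
all met → apply unstack(C, B)
after:  towers=[E; G/A/D/F/B] holding=C

towers=[E; G/A/D/F/B] holding=C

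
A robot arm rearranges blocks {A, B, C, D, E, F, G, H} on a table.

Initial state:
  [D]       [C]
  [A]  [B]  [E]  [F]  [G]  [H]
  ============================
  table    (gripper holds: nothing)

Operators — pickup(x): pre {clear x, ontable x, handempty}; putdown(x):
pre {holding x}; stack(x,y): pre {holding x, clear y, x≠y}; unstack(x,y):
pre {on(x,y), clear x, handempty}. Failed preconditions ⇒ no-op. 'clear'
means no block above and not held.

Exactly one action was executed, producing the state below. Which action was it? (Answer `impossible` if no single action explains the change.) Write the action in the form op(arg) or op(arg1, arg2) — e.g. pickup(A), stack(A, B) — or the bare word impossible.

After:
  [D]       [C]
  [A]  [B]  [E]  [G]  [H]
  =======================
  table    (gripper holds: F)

target: towers=[A/D; B; E/C; G; H] holding=F
         pickup(G) → towers=[A/D; B; E/C; F; H] holding=G
         pickup(H) → towers=[A/D; B; E/C; F; G] holding=H
         pickup(B) → towers=[A/D; E/C; F; G; H] holding=B
         pickup(F) → towers=[A/D; B; E/C; G; H] holding=F  ← match
     unstack(D, A) → towers=[A; B; E/C; F; G; H] holding=D
     unstack(C, E) → towers=[A/D; B; E; F; G; H] holding=C

pickup(F)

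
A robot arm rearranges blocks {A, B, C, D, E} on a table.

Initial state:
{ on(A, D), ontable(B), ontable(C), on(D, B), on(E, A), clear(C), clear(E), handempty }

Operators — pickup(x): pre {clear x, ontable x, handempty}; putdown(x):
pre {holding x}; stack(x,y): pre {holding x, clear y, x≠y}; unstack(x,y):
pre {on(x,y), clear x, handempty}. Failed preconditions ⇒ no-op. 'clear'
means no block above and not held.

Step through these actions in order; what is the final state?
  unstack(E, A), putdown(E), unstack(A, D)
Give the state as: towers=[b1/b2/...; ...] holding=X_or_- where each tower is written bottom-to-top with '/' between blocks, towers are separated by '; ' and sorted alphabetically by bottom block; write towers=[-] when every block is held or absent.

towers=[B/D; C; E] holding=A

step 1 (unstack(E, A)): towers=[B/D/A; C] holding=E
step 2 (putdown(E)): towers=[B/D/A; C; E] holding=-
step 3 (unstack(A, D)): towers=[B/D; C; E] holding=A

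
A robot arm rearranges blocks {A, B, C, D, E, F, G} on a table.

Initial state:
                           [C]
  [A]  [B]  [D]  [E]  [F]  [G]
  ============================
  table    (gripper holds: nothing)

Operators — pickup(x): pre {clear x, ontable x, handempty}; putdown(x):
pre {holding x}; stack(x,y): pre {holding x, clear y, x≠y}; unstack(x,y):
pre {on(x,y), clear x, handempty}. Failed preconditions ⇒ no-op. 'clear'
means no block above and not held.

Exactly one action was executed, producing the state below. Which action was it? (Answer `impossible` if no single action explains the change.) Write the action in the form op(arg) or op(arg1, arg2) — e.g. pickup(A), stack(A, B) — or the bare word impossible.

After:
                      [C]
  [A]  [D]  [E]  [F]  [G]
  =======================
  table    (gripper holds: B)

target: towers=[A; D; E; F; G/C] holding=B
         pickup(B) → towers=[A; D; E; F; G/C] holding=B  ← match
         pickup(F) → towers=[A; B; D; E; G/C] holding=F
         pickup(D) → towers=[A; B; E; F; G/C] holding=D
         pickup(A) → towers=[B; D; E; F; G/C] holding=A
         pickup(E) → towers=[A; B; D; F; G/C] holding=E
     unstack(C, G) → towers=[A; B; D; E; F; G] holding=C

pickup(B)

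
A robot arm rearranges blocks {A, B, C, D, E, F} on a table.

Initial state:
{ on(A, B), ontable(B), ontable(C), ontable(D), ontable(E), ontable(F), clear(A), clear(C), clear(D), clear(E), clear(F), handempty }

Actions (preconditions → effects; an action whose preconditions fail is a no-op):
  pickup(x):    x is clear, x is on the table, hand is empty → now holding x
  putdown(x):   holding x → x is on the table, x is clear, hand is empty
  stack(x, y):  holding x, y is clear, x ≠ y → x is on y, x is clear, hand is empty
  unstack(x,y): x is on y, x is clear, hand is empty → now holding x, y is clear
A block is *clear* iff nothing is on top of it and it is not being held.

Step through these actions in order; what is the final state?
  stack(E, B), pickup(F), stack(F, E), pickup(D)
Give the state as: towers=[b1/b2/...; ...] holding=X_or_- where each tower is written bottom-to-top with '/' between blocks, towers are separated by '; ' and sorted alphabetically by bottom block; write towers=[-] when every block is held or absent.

step 1 (stack(E, B)) [no-op]: towers=[B/A; C; D; E; F] holding=-
step 2 (pickup(F)): towers=[B/A; C; D; E] holding=F
step 3 (stack(F, E)): towers=[B/A; C; D; E/F] holding=-
step 4 (pickup(D)): towers=[B/A; C; E/F] holding=D

towers=[B/A; C; E/F] holding=D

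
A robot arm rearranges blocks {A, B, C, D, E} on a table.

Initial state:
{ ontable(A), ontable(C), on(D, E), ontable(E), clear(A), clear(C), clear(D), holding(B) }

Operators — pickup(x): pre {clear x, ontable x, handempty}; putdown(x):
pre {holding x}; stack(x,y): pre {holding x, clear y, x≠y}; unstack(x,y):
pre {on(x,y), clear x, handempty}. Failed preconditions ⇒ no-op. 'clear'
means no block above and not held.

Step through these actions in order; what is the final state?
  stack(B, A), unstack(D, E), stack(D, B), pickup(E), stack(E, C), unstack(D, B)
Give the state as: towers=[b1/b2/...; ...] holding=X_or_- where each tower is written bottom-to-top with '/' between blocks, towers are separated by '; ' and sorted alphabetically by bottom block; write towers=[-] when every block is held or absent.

step 1 (stack(B, A)): towers=[A/B; C; E/D] holding=-
step 2 (unstack(D, E)): towers=[A/B; C; E] holding=D
step 3 (stack(D, B)): towers=[A/B/D; C; E] holding=-
step 4 (pickup(E)): towers=[A/B/D; C] holding=E
step 5 (stack(E, C)): towers=[A/B/D; C/E] holding=-
step 6 (unstack(D, B)): towers=[A/B; C/E] holding=D

towers=[A/B; C/E] holding=D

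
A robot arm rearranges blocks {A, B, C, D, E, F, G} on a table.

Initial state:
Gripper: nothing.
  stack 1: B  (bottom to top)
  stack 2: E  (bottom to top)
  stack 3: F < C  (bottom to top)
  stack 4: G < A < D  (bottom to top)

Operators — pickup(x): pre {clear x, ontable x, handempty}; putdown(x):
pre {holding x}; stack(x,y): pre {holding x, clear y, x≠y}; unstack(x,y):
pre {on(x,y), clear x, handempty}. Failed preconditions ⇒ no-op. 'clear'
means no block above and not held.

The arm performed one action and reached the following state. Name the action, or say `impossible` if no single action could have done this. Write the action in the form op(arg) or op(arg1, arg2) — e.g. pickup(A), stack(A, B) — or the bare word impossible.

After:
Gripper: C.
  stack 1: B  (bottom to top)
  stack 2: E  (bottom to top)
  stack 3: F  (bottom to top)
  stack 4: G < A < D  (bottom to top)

unstack(C, F)

target: towers=[B; E; F; G/A/D] holding=C
         pickup(B) → towers=[E; F/C; G/A/D] holding=B
     unstack(D, A) → towers=[B; E; F/C; G/A] holding=D
         pickup(E) → towers=[B; F/C; G/A/D] holding=E
     unstack(C, F) → towers=[B; E; F; G/A/D] holding=C  ← match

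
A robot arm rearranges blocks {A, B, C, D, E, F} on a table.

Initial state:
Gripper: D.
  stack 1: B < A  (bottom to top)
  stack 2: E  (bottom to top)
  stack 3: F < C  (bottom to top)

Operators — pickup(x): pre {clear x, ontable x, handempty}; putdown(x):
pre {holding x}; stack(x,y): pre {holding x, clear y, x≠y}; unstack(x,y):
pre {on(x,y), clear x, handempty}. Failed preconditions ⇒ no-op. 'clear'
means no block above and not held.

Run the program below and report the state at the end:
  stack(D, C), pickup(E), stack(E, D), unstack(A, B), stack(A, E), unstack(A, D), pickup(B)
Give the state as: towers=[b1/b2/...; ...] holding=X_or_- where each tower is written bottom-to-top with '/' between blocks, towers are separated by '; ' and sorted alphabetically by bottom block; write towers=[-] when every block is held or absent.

step 1 (stack(D, C)): towers=[B/A; E; F/C/D] holding=-
step 2 (pickup(E)): towers=[B/A; F/C/D] holding=E
step 3 (stack(E, D)): towers=[B/A; F/C/D/E] holding=-
step 4 (unstack(A, B)): towers=[B; F/C/D/E] holding=A
step 5 (stack(A, E)): towers=[B; F/C/D/E/A] holding=-
step 6 (unstack(A, D)) [no-op]: towers=[B; F/C/D/E/A] holding=-
step 7 (pickup(B)): towers=[F/C/D/E/A] holding=B

towers=[F/C/D/E/A] holding=B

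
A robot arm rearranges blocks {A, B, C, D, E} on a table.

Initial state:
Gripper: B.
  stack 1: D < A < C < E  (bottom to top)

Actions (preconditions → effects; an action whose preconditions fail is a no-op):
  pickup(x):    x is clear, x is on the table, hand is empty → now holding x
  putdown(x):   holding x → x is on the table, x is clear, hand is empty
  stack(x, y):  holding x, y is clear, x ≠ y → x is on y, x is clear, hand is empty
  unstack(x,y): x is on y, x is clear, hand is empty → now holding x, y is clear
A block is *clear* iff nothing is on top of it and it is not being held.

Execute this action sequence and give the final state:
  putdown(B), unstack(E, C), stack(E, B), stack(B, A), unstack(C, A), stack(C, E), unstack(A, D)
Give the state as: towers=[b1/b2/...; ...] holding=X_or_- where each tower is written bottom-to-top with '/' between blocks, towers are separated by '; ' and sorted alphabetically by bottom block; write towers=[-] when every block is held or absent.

step 1 (putdown(B)): towers=[B; D/A/C/E] holding=-
step 2 (unstack(E, C)): towers=[B; D/A/C] holding=E
step 3 (stack(E, B)): towers=[B/E; D/A/C] holding=-
step 4 (stack(B, A)) [no-op]: towers=[B/E; D/A/C] holding=-
step 5 (unstack(C, A)): towers=[B/E; D/A] holding=C
step 6 (stack(C, E)): towers=[B/E/C; D/A] holding=-
step 7 (unstack(A, D)): towers=[B/E/C; D] holding=A

towers=[B/E/C; D] holding=A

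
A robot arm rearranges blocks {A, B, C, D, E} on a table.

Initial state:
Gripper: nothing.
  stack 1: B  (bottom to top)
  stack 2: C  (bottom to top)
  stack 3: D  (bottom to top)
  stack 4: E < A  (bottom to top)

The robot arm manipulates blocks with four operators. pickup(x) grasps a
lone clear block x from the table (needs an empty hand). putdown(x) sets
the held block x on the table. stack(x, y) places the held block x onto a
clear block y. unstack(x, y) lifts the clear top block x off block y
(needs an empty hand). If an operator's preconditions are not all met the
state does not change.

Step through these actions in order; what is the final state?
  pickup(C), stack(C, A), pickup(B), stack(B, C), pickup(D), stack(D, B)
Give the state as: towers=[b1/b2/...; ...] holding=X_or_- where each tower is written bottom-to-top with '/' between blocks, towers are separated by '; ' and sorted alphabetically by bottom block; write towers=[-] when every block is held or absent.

step 1 (pickup(C)): towers=[B; D; E/A] holding=C
step 2 (stack(C, A)): towers=[B; D; E/A/C] holding=-
step 3 (pickup(B)): towers=[D; E/A/C] holding=B
step 4 (stack(B, C)): towers=[D; E/A/C/B] holding=-
step 5 (pickup(D)): towers=[E/A/C/B] holding=D
step 6 (stack(D, B)): towers=[E/A/C/B/D] holding=-

towers=[E/A/C/B/D] holding=-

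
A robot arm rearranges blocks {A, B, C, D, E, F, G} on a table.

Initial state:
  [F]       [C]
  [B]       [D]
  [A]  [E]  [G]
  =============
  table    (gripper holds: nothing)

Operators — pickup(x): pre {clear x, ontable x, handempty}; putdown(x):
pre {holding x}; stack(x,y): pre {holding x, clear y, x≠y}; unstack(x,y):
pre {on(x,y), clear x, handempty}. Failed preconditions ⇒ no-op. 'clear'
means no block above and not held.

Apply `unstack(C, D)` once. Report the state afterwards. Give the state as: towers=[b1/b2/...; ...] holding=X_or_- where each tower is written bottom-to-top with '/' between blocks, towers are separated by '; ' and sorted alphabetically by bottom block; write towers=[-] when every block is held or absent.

towers=[A/B/F; E; G/D] holding=C

before: towers=[A/B/F; E; G/D/C] holding=-
pre[unstack(C, D)]: on(C,D) ✓, clear(C) ✓, handempty ✓
all met → apply unstack(C, D)
after:  towers=[A/B/F; E; G/D] holding=C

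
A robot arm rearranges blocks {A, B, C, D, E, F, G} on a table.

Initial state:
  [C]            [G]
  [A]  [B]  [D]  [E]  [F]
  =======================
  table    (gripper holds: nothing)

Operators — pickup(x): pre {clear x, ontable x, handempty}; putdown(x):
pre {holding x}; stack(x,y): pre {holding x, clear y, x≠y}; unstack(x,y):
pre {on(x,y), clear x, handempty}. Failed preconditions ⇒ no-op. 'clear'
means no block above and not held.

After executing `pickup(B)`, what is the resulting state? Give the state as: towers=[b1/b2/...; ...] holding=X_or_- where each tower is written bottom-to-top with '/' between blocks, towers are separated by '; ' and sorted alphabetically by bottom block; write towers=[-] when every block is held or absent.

towers=[A/C; D; E/G; F] holding=B

before: towers=[A/C; B; D; E/G; F] holding=-
pre[pickup(B)]: clear(B) yes, ontable(B) yes, handempty yes
all met → apply pickup(B)
after:  towers=[A/C; D; E/G; F] holding=B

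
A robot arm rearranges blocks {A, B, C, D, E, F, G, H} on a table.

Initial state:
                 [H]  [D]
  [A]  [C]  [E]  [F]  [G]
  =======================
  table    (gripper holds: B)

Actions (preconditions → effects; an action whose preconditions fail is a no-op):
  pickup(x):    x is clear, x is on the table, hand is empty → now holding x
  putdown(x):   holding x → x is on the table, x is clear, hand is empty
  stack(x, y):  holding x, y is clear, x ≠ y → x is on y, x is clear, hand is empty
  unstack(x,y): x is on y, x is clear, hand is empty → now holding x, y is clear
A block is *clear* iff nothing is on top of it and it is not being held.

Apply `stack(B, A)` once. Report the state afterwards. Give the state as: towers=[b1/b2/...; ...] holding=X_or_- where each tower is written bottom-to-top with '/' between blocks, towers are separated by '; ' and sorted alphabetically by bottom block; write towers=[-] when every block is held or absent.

towers=[A/B; C; E; F/H; G/D] holding=-

before: towers=[A; C; E; F/H; G/D] holding=B
pre[stack(B, A)]: holding(B) ✓, clear(A) ✓, B≠A ✓
all met → apply stack(B, A)
after:  towers=[A/B; C; E; F/H; G/D] holding=-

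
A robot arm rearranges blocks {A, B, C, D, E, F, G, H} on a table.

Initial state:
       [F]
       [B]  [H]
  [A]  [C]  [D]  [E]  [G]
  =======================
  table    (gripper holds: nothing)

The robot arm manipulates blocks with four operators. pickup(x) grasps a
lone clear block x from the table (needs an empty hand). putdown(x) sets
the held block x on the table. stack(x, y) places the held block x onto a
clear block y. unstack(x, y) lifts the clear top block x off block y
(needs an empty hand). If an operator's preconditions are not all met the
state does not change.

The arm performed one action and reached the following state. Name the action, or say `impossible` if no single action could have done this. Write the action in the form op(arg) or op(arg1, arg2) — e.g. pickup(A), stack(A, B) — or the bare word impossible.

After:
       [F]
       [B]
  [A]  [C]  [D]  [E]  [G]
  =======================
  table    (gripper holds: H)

unstack(H, D)

target: towers=[A; C/B/F; D; E; G] holding=H
         pickup(G) → towers=[A; C/B/F; D/H; E] holding=G
         pickup(A) → towers=[C/B/F; D/H; E; G] holding=A
         pickup(E) → towers=[A; C/B/F; D/H; G] holding=E
     unstack(H, D) → towers=[A; C/B/F; D; E; G] holding=H  ← match
     unstack(F, B) → towers=[A; C/B; D/H; E; G] holding=F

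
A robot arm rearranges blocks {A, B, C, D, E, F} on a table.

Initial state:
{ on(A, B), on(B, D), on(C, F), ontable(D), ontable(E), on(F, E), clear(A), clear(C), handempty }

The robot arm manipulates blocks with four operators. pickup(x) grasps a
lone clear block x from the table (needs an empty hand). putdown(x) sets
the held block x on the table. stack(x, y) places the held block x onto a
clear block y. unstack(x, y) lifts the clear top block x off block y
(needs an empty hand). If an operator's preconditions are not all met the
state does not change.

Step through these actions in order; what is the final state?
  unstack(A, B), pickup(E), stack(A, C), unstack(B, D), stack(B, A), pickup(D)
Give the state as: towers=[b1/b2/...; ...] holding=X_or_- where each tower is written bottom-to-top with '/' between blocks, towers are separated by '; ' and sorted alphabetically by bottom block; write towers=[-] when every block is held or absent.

step 1 (unstack(A, B)): towers=[D/B; E/F/C] holding=A
step 2 (pickup(E)) [no-op]: towers=[D/B; E/F/C] holding=A
step 3 (stack(A, C)): towers=[D/B; E/F/C/A] holding=-
step 4 (unstack(B, D)): towers=[D; E/F/C/A] holding=B
step 5 (stack(B, A)): towers=[D; E/F/C/A/B] holding=-
step 6 (pickup(D)): towers=[E/F/C/A/B] holding=D

towers=[E/F/C/A/B] holding=D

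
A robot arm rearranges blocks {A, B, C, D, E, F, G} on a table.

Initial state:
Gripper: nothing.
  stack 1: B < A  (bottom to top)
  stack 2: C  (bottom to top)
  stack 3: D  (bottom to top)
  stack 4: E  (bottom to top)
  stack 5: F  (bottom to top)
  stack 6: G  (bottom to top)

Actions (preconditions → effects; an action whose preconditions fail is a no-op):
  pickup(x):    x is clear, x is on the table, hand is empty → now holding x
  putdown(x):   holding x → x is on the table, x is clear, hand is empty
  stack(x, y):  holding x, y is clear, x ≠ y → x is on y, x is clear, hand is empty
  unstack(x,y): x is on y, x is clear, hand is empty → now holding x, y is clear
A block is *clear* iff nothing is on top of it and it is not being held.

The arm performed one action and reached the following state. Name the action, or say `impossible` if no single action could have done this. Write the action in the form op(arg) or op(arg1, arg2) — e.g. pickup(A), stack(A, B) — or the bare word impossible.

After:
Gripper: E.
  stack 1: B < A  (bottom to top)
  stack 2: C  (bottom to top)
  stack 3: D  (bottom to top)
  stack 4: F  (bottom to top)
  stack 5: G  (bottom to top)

pickup(E)

target: towers=[B/A; C; D; F; G] holding=E
         pickup(F) → towers=[B/A; C; D; E; G] holding=F
         pickup(G) → towers=[B/A; C; D; E; F] holding=G
         pickup(D) → towers=[B/A; C; E; F; G] holding=D
     unstack(A, B) → towers=[B; C; D; E; F; G] holding=A
         pickup(E) → towers=[B/A; C; D; F; G] holding=E  ← match
         pickup(C) → towers=[B/A; D; E; F; G] holding=C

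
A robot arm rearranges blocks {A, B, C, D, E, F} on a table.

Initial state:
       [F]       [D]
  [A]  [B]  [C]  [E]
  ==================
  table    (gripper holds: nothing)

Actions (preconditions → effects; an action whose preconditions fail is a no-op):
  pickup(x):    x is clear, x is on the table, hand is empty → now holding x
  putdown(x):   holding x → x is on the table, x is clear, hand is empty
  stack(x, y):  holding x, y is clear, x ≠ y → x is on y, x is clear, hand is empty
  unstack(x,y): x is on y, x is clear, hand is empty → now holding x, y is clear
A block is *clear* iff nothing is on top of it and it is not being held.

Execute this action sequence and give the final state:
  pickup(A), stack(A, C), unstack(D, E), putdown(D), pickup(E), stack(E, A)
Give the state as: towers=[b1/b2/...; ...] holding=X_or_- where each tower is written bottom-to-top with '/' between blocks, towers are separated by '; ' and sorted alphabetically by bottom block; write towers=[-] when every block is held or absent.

towers=[B/F; C/A/E; D] holding=-

step 1 (pickup(A)): towers=[B/F; C; E/D] holding=A
step 2 (stack(A, C)): towers=[B/F; C/A; E/D] holding=-
step 3 (unstack(D, E)): towers=[B/F; C/A; E] holding=D
step 4 (putdown(D)): towers=[B/F; C/A; D; E] holding=-
step 5 (pickup(E)): towers=[B/F; C/A; D] holding=E
step 6 (stack(E, A)): towers=[B/F; C/A/E; D] holding=-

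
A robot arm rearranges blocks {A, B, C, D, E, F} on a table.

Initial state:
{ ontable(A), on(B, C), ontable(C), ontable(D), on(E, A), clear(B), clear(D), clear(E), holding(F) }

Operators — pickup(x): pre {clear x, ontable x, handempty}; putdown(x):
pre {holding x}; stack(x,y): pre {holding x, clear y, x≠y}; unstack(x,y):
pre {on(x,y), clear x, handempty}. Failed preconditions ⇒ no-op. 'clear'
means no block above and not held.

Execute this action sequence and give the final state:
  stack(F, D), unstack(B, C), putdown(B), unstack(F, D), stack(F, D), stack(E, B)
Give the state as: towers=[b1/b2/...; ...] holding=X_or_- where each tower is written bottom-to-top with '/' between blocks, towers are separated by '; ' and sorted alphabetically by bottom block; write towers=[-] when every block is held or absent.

towers=[A/E; B; C; D/F] holding=-

step 1 (stack(F, D)): towers=[A/E; C/B; D/F] holding=-
step 2 (unstack(B, C)): towers=[A/E; C; D/F] holding=B
step 3 (putdown(B)): towers=[A/E; B; C; D/F] holding=-
step 4 (unstack(F, D)): towers=[A/E; B; C; D] holding=F
step 5 (stack(F, D)): towers=[A/E; B; C; D/F] holding=-
step 6 (stack(E, B)) [no-op]: towers=[A/E; B; C; D/F] holding=-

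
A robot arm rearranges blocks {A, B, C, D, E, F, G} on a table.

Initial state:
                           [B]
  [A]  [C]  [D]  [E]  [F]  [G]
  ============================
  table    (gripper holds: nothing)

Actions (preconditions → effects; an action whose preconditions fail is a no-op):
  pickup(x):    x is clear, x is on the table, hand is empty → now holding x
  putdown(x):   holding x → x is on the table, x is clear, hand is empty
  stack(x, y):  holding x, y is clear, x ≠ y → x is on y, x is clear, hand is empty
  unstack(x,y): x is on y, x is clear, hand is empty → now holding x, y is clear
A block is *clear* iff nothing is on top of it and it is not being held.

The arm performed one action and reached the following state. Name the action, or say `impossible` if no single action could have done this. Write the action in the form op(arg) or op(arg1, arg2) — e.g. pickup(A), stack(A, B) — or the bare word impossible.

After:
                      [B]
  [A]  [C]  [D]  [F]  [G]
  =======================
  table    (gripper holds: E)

pickup(E)

target: towers=[A; C; D; F; G/B] holding=E
     unstack(B, G) → towers=[A; C; D; E; F; G] holding=B
         pickup(F) → towers=[A; C; D; E; G/B] holding=F
         pickup(D) → towers=[A; C; E; F; G/B] holding=D
         pickup(A) → towers=[C; D; E; F; G/B] holding=A
         pickup(E) → towers=[A; C; D; F; G/B] holding=E  ← match
         pickup(C) → towers=[A; D; E; F; G/B] holding=C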